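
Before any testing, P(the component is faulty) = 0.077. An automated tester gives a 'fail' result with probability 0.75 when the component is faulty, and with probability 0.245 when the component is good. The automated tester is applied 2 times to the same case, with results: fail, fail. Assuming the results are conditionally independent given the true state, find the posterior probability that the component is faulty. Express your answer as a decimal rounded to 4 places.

Posterior P(H) ≈ 0.4388

With H the event that the component is faulty, the joint likelihood of the observed sequence is P(data|H) = 0.75·0.75 = 0.56250 and P(data|¬H) = 0.245·0.245 = 0.060025.
Bayes: P(H|data) = 0.077·0.56250 / (0.077·0.56250 + 0.923·0.060025) = 0.043312/0.098716 = 0.4388.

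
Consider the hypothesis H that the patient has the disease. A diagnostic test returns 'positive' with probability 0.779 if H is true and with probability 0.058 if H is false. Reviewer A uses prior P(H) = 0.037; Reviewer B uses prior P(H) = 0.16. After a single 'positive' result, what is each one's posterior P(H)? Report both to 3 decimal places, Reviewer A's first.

Reviewer A: 0.340; Reviewer B: 0.719

The likelihood ratio for a 'positive' result is 0.779/0.058 = 13.431.
Reviewer A: prior odds 0.037/0.963 = 0.038422; posterior odds 0.51604; posterior probability 0.340.
Reviewer B: prior odds 0.16/0.84 = 0.19048; posterior odds 2.5583; posterior probability 0.719.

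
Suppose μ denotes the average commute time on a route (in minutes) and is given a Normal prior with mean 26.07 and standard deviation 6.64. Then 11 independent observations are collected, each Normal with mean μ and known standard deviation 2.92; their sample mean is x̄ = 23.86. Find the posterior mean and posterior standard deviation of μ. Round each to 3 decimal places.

Posterior mean ≈ 23.898; posterior SD ≈ 0.873

With known σ, the Normal prior is conjugate. Weight on the data is w = (n/σ²)/(n/σ² + 1/τ₀²) = 1.29011/(1.29011+0.0226811) = 0.98272.
Posterior mean = w·x̄ + (1−w)·μ₀ = 0.98272·23.86 + 0.017277·26.07 = 23.898. Posterior variance = 1/(1.29011+0.0226811) = 0.761735, so SD = 0.873.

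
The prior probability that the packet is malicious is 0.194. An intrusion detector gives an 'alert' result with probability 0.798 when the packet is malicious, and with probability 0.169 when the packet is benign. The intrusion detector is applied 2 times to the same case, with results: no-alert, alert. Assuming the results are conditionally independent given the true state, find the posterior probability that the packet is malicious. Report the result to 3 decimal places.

Let H be the event that the packet is malicious; start with P(H) = 0.194. P('alert'|H) = 0.798, P('alert'|¬H) = 0.169.
Update on result 1 ('no-alert'): P(H) ← 0.202·0.1940 / (0.202·0.1940 + 0.831·0.8060) = 0.039188/0.70897 = 0.0553.
Update on result 2 ('alert'): P(H) ← 0.798·0.0553 / (0.798·0.0553 + 0.169·0.9447) = 0.044109/0.20377 = 0.2165.

Posterior P(H) ≈ 0.216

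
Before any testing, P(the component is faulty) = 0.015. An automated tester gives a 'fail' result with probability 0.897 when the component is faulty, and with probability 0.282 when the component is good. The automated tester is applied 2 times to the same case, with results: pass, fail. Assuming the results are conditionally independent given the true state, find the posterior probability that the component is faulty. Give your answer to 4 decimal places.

Posterior P(H) ≈ 0.0069

With H the event that the component is faulty, the joint likelihood of the observed sequence is P(data|H) = 0.103·0.897 = 0.092391 and P(data|¬H) = 0.718·0.282 = 0.20248.
Bayes: P(H|data) = 0.015·0.092391 / (0.015·0.092391 + 0.985·0.20248) = 0.0013859/0.20082 = 0.0069.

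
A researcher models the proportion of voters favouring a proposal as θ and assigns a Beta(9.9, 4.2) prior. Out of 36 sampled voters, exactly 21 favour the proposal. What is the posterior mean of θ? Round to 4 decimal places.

Posterior mean ≈ 0.6168

The binomial likelihood is conjugate to the Beta prior: with 21 successes and 15 failures, the posterior is Beta(9.9+21, 4.2+15) = Beta(30.9, 19.2).
E[θ | data] = 30.9/(30.9+19.2) = 0.6168.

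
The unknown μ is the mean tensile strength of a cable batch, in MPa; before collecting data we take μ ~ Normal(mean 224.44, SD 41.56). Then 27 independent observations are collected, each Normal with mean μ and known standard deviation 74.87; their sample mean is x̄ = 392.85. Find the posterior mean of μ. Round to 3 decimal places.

Posterior mean ≈ 374.779

With known σ, the Normal prior is conjugate. Weight on the data is w = (n/σ²)/(n/σ² + 1/τ₀²) = 0.00481668/(0.00481668+0.00057896) = 0.89270.
Posterior mean = w·x̄ + (1−w)·μ₀ = 0.89270·392.85 + 0.10730·224.44 = 374.779.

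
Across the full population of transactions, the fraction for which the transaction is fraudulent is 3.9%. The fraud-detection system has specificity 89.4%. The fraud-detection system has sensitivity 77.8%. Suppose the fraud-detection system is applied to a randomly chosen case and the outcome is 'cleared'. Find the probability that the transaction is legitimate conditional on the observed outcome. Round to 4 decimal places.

P(¬H | E) ≈ 0.9900

Write H for 'the transaction is fraudulent'. Prior odds H:¬H = 0.039/0.961 = 0.040583. For the 'cleared' outcome, the likelihood ratio is 0.222/0.894 = 0.24832.
Posterior odds = 0.040583 × 0.24832 = 0.010078, so P(H|E) = 0.010078/(1+0.010078) = 0.0100. Then P(¬H|E) = 1 − 0.0100 = 0.9900.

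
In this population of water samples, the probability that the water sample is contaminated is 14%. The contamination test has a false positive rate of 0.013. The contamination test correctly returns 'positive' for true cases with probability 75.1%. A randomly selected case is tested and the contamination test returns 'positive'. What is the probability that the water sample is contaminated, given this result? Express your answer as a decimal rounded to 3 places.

Write H for 'the water sample is contaminated'. Prior odds H:¬H = 0.14/0.86 = 0.16279. For the 'positive' outcome, the likelihood ratio is 0.751/0.013 = 57.769.
Posterior odds = 0.16279 × 57.769 = 9.4043, so P(H|E) = 9.4043/(1+9.4043) = 0.904.

P(H | E) ≈ 0.904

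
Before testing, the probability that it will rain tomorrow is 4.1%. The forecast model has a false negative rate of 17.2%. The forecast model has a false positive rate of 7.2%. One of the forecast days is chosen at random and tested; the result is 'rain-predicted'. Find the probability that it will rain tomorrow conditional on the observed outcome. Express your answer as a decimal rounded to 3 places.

P(H | E) ≈ 0.330

Let H be the event that it will rain tomorrow. P(H) = 0.041, so P(¬H) = 0.959. With E the 'rain-predicted' result, P(E|H) = 0.828 and P(E|¬H) = 0.072.
P(E) = 0.828·0.041 + 0.072·0.959 = 0.033948 + 0.069048 = 0.10300.
By Bayes' theorem, P(H|E) = 0.033948 / 0.10300 = 0.330.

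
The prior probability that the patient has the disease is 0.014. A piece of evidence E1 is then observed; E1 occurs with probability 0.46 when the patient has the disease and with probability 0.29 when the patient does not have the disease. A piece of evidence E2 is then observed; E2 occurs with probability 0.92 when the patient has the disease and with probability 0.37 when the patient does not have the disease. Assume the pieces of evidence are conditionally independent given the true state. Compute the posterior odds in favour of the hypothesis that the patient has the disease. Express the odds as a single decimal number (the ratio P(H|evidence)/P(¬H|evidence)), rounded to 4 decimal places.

Prior odds = 0.014/(1−0.014) = 0.014199. In log-odds, ln(0.014199) = -4.2546.
Add log likelihood ratios: ln(1.5862) + ln(2.4865) = 1.3722.
Posterior log-odds = -2.8824, so posterior odds = exp(-2.8824) = 0.056001.

Posterior odds ≈ 0.0560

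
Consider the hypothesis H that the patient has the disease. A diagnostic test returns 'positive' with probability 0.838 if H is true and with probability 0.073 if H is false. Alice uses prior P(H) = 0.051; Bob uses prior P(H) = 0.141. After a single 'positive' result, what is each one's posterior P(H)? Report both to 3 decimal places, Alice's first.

The likelihood ratio for a 'positive' result is 0.838/0.073 = 11.479.
Alice: prior odds 0.051/0.949 = 0.053741; posterior odds 0.61691; posterior probability 0.382.
Bob: prior odds 0.141/0.859 = 0.16414; posterior odds 1.8843; posterior probability 0.653.

Alice: 0.382; Bob: 0.653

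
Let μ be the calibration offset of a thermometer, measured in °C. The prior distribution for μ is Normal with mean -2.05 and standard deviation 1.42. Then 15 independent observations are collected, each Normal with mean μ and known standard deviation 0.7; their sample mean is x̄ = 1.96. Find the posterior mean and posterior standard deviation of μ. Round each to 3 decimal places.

Posterior mean ≈ 1.896; posterior SD ≈ 0.179

Prior precision 1/τ₀² = 1/1.42² = 0.495933; data precision n/σ² = 15/0.7² = 30.6122.
Posterior precision = 0.495933 + 30.6122 = 31.1082, giving posterior SD = 1/√31.1082 = 0.179.
Posterior mean = (0.495933·-2.05 + 30.6122·1.96) / 31.1082 = 1.896.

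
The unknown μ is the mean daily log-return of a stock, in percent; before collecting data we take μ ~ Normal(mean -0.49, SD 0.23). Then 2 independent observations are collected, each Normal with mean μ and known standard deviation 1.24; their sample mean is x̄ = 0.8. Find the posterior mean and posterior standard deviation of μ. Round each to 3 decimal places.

Posterior mean ≈ -0.407; posterior SD ≈ 0.222

Prior precision 1/τ₀² = 1/0.23² = 18.9036; data precision n/σ² = 2/1.24² = 1.30073.
Posterior precision = 18.9036 + 1.30073 = 20.2043, giving posterior SD = 1/√20.2043 = 0.222.
Posterior mean = (18.9036·-0.49 + 1.30073·0.8) / 20.2043 = -0.407.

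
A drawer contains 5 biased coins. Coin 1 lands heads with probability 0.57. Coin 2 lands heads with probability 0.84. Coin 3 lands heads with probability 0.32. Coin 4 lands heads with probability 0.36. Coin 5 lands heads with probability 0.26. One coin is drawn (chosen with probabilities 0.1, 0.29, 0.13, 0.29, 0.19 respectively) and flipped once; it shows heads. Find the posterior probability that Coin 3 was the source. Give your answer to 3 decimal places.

P(heads|C1) = 0.57; P(heads|C2) = 0.84; P(heads|C3) = 0.32; P(heads|C4) = 0.36; P(heads|C5) = 0.26.
Prior × likelihood for each source: 0.1·0.57=0.05700, 0.29·0.84=0.2436, 0.13·0.32=0.04160, 0.29·0.36=0.1044, 0.19·0.26=0.04940. Summing gives P(heads) = 0.49600.
P(Coin 3 | heads) = 0.04160 / 0.49600 = 0.084.

Posterior probability ≈ 0.084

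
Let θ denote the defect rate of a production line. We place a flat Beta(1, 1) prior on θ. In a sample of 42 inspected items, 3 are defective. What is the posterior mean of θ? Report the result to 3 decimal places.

Posterior mean ≈ 0.091

The binomial likelihood is conjugate to the Beta prior: with 3 successes and 39 failures, the posterior is Beta(1+3, 1+39) = Beta(4, 40).
Posterior mean = α/(α+β) = 4/44 = 0.091.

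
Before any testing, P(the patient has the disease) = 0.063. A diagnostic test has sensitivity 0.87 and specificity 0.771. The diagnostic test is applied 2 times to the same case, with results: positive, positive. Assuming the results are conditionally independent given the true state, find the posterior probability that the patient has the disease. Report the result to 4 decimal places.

Posterior P(H) ≈ 0.4925

With H the event that the patient has the disease, the joint likelihood of the observed sequence is P(data|H) = 0.87·0.87 = 0.75690 and P(data|¬H) = 0.229·0.229 = 0.052441.
Bayes: P(H|data) = 0.063·0.75690 / (0.063·0.75690 + 0.937·0.052441) = 0.047685/0.096822 = 0.4925.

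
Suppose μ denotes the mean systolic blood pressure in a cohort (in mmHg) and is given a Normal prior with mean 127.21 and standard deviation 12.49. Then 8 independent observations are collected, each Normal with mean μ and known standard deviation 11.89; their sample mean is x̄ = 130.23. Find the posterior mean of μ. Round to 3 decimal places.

Posterior mean ≈ 129.923

With known σ, the Normal prior is conjugate. Weight on the data is w = (n/σ²)/(n/σ² + 1/τ₀²) = 0.0565883/(0.0565883+0.00641025) = 0.89825.
Posterior mean = w·x̄ + (1−w)·μ₀ = 0.89825·130.23 + 0.10175·127.21 = 129.923.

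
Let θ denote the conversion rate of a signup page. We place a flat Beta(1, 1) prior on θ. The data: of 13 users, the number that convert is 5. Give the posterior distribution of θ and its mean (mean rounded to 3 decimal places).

Posterior: Beta(6, 9); mean ≈ 0.400

Observing 5 successes and 8 failures updates Beta(1, 1) by adding the success and failure counts to the two shape parameters: α = 1+5 = 6, β = 1+8 = 9.
E[θ | data] = 6/(6+9) = 0.400.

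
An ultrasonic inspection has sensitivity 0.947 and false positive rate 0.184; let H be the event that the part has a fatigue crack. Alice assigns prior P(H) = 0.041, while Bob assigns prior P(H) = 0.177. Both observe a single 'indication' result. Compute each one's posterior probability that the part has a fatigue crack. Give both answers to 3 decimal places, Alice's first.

P('+'|H) = 0.947, P('+'|¬H) = 0.184.
Alice: numerator 0.947·0.041 = 0.038827; evidence = 0.038827+0.184·0.959 = 0.21528; posterior = 0.180.
Bob: numerator 0.947·0.177 = 0.16762; evidence = 0.16762+0.184·0.823 = 0.31905; posterior = 0.525.

Alice: 0.180; Bob: 0.525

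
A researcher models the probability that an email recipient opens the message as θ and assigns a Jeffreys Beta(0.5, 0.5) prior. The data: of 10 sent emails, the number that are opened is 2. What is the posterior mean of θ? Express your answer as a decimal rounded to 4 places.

Observing 2 successes and 8 failures updates Beta(0.5, 0.5) by adding the success and failure counts to the two shape parameters: α = 0.5+2 = 2.5, β = 0.5+8 = 8.5.
E[θ | data] = 2.5/(2.5+8.5) = 0.2273.

Posterior mean ≈ 0.2273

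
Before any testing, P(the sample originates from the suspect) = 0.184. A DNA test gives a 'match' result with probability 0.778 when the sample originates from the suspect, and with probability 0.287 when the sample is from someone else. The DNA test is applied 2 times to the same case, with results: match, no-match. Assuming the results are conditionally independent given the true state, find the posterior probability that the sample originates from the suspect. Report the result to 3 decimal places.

Posterior P(H) ≈ 0.160

Let H be the event that the sample originates from the suspect; start with P(H) = 0.184. P('match'|H) = 0.778, P('match'|¬H) = 0.287.
Update on result 1 ('match'): P(H) ← 0.778·0.1840 / (0.778·0.1840 + 0.287·0.8160) = 0.14315/0.37734 = 0.3794.
Update on result 2 ('no-match'): P(H) ← 0.222·0.3794 / (0.222·0.3794 + 0.713·0.6206) = 0.084220/0.52673 = 0.1599.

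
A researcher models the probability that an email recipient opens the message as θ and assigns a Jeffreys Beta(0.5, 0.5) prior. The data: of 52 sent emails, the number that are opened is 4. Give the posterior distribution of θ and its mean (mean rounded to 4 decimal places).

Posterior: Beta(4.5, 48.5); mean ≈ 0.0849

Observing 4 successes and 48 failures updates Beta(0.5, 0.5) by adding the success and failure counts to the two shape parameters: α = 0.5+4 = 4.5, β = 0.5+48 = 48.5.
Posterior mean = α/(α+β) = 4.5/53 = 0.0849.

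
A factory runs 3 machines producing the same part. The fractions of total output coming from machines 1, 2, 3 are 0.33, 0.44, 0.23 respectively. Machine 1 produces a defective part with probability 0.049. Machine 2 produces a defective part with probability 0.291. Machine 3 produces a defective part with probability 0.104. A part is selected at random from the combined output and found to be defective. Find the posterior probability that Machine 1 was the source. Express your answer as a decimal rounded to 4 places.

Posterior probability ≈ 0.0962

P(defective|M1) = 0.049; P(defective|M2) = 0.291; P(defective|M3) = 0.104.
Prior × likelihood for each source: 0.33·0.049=0.01617, 0.44·0.291=0.1280, 0.23·0.104=0.02392. Summing gives P(defective) = 0.16813.
P(Machine 1 | defective) = 0.01617 / 0.16813 = 0.0962.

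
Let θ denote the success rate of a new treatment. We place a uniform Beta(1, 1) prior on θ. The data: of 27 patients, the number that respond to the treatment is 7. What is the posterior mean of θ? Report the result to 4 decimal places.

Observing 7 successes and 20 failures updates Beta(1, 1) by adding the success and failure counts to the two shape parameters: α = 1+7 = 8, β = 1+20 = 21.
Posterior mean = α/(α+β) = 8/29 = 0.2759.

Posterior mean ≈ 0.2759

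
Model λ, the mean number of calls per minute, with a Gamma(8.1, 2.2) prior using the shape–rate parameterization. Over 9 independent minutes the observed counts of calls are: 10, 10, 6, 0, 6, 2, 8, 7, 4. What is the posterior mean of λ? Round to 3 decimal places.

Posterior mean ≈ 5.455

The Poisson likelihood adds the total count to the shape and the number of exposure periods to the rate. Here ∑xᵢ = 53 and n = 9, so shape 8.1→61.1 and rate 2.2→11.2.
Posterior mean = shape/rate = 61.1/11.2 = 5.455.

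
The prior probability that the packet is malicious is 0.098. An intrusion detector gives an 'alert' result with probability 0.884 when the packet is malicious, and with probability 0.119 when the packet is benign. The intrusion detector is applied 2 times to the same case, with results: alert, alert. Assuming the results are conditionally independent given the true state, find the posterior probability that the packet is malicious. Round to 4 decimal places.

Posterior P(H) ≈ 0.8571

Let H be the event that the packet is malicious; start with P(H) = 0.098. P('alert'|H) = 0.884, P('alert'|¬H) = 0.119.
Update on result 1 ('alert'): P(H) ← 0.884·0.0980 / (0.884·0.0980 + 0.119·0.9020) = 0.086632/0.19397 = 0.4466.
Update on result 2 ('alert'): P(H) ← 0.884·0.4466 / (0.884·0.4466 + 0.119·0.5534) = 0.39482/0.46067 = 0.8571.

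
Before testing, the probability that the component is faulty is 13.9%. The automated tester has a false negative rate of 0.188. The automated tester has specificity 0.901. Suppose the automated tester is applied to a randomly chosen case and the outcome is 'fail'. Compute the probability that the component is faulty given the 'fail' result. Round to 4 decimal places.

P(H | E) ≈ 0.5697

Let H be the event that the component is faulty. P(H) = 0.139, so P(¬H) = 0.861. With E the 'fail' result, P(E|H) = 0.812 and P(E|¬H) = 0.099.
P(E) = 0.812·0.139 + 0.099·0.861 = 0.11287 + 0.085239 = 0.19811.
By Bayes' theorem, P(H|E) = 0.11287 / 0.19811 = 0.5697.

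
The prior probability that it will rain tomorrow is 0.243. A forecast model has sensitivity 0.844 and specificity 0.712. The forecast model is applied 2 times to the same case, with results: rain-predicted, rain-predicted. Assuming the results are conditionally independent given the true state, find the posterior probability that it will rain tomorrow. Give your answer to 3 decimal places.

Posterior P(H) ≈ 0.734

With H the event that it will rain tomorrow, the joint likelihood of the observed sequence is P(data|H) = 0.844·0.844 = 0.71234 and P(data|¬H) = 0.288·0.288 = 0.082944.
Bayes: P(H|data) = 0.243·0.71234 / (0.243·0.71234 + 0.757·0.082944) = 0.17310/0.23589 = 0.7338.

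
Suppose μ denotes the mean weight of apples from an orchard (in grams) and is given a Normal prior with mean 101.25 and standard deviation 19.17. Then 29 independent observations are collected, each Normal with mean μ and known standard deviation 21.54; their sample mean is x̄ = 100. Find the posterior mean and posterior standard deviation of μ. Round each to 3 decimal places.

Prior precision 1/τ₀² = 1/19.17² = 0.00272117; data precision n/σ² = 29/21.54² = 0.0625038.
Posterior precision = 0.00272117 + 0.0625038 = 0.0652250, giving posterior SD = 1/√0.0652250 = 3.916.
Posterior mean = (0.00272117·101.25 + 0.0625038·100) / 0.0652250 = 100.052.

Posterior mean ≈ 100.052; posterior SD ≈ 3.916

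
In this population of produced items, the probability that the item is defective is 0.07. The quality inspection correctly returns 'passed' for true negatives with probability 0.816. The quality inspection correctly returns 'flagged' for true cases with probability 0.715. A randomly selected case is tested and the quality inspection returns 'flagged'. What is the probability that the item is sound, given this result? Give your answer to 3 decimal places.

Write H for 'the item is defective'. Prior odds H:¬H = 0.07/0.93 = 0.075269. For the 'flagged' outcome, the likelihood ratio is 0.715/0.184 = 3.8859.
Posterior odds = 0.075269 × 3.8859 = 0.29248, so P(H|E) = 0.29248/(1+0.29248) = 0.226. Then P(¬H|E) = 1 − 0.226 = 0.774.

P(¬H | E) ≈ 0.774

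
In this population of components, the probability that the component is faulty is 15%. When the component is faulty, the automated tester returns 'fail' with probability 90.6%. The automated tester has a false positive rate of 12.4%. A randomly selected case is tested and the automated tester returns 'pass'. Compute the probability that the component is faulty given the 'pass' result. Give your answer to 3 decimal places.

Write H for 'the component is faulty'. Prior odds H:¬H = 0.15/0.85 = 0.17647. For the 'pass' outcome, the likelihood ratio is 0.094/0.876 = 0.10731.
Posterior odds = 0.17647 × 0.10731 = 0.018936, so P(H|E) = 0.018936/(1+0.018936) = 0.019.

P(H | E) ≈ 0.019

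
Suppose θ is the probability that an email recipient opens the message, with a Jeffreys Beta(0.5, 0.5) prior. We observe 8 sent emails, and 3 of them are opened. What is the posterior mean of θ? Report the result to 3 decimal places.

The binomial likelihood is conjugate to the Beta prior: with 3 successes and 5 failures, the posterior is Beta(0.5+3, 0.5+5) = Beta(3.5, 5.5).
Posterior mean = α/(α+β) = 3.5/9 = 0.389.

Posterior mean ≈ 0.389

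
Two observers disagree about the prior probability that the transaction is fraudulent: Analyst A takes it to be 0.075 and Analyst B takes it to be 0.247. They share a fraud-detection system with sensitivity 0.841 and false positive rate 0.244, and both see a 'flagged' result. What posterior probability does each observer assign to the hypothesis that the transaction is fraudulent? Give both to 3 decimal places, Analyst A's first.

Analyst A: 0.218; Analyst B: 0.531

The likelihood ratio for a 'flagged' result is 0.841/0.244 = 3.4467.
Analyst A: prior odds 0.075/0.925 = 0.081081; posterior odds 0.27946; posterior probability 0.218.
Analyst B: prior odds 0.247/0.753 = 0.32802; posterior odds 1.1306; posterior probability 0.531.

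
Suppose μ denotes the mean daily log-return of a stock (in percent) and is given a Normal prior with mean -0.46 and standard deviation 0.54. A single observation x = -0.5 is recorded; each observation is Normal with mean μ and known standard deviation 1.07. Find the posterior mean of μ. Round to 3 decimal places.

Posterior mean ≈ -0.468

Prior precision 1/τ₀² = 1/0.54² = 3.42936; data precision n/σ² = 1/1.07² = 0.873439.
Posterior precision = 3.42936 + 0.873439 = 4.30279.
Posterior mean = (3.42936·-0.46 + 0.873439·-0.5) / 4.30279 = -0.468.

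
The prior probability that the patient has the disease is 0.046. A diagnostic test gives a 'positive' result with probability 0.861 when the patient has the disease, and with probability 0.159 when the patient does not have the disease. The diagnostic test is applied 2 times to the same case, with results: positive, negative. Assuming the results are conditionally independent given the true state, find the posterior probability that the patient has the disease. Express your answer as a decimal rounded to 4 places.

Posterior P(H) ≈ 0.0414

With H the event that the patient has the disease, the joint likelihood of the observed sequence is P(data|H) = 0.861·0.139 = 0.11968 and P(data|¬H) = 0.159·0.841 = 0.13372.
Bayes: P(H|data) = 0.046·0.11968 / (0.046·0.11968 + 0.954·0.13372) = 0.0055052/0.13307 = 0.0414.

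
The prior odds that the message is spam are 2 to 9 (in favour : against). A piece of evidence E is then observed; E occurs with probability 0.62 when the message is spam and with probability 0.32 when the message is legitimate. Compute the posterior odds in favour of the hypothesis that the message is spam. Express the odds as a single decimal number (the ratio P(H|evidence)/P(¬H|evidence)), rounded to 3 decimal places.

Posterior odds ≈ 0.431

Prior odds = 2/9 = 0.22222. In log-odds, ln(0.22222) = -1.5041.
Add log likelihood ratio: ln(1.9375) = 0.66140.
Posterior log-odds = -0.84268, so posterior odds = exp(-0.84268) = 0.43056.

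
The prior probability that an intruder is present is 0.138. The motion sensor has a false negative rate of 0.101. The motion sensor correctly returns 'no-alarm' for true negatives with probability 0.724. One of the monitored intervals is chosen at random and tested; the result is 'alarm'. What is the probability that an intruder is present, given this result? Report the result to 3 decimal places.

P(H | E) ≈ 0.343

Write H for 'an intruder is present'. Prior odds H:¬H = 0.138/0.862 = 0.16009. For the 'alarm' outcome, the likelihood ratio is 0.899/0.276 = 3.2572.
Posterior odds = 0.16009 × 3.2572 = 0.52146, so P(H|E) = 0.52146/(1+0.52146) = 0.343.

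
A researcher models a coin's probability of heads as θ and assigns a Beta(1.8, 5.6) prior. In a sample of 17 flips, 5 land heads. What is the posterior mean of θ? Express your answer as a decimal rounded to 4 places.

Observing 5 successes and 12 failures updates Beta(1.8, 5.6) by adding the success and failure counts to the two shape parameters: α = 1.8+5 = 6.8, β = 5.6+12 = 17.6.
E[θ | data] = 6.8/(6.8+17.6) = 0.2787.

Posterior mean ≈ 0.2787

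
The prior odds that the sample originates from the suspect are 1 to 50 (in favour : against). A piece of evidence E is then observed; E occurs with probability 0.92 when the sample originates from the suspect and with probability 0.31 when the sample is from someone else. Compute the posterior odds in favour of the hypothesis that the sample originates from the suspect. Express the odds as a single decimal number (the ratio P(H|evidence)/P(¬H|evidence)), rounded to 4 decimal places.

Posterior odds ≈ 0.0594

Prior odds = 1/50 = 0.020000. In log-odds, ln(0.020000) = -3.9120.
Add log likelihood ratio: ln(2.9677) = 1.0878.
Posterior log-odds = -2.8242, so posterior odds = exp(-2.8242) = 0.059355.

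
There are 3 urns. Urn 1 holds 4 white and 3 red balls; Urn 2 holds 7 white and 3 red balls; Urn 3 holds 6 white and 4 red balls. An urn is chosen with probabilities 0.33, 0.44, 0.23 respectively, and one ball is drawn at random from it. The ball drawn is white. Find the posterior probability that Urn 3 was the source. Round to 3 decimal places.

Posterior probability ≈ 0.217

P(white|Urn 1) = 0.5714; P(white|Urn 2) = 0.7; P(white|Urn 3) = 0.6.
Prior × likelihood for each source: 0.33·0.5714=0.1886, 0.44·0.7=0.3080, 0.23·0.6=0.1380. Summing gives P(white) = 0.63457.
P(Urn 3 | white) = 0.1380 / 0.63457 = 0.217.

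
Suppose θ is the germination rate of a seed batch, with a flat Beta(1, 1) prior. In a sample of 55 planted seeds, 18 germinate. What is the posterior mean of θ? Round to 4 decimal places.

The binomial likelihood is conjugate to the Beta prior: with 18 successes and 37 failures, the posterior is Beta(1+18, 1+37) = Beta(19, 38).
Posterior mean = α/(α+β) = 19/57 = 0.3333.

Posterior mean ≈ 0.3333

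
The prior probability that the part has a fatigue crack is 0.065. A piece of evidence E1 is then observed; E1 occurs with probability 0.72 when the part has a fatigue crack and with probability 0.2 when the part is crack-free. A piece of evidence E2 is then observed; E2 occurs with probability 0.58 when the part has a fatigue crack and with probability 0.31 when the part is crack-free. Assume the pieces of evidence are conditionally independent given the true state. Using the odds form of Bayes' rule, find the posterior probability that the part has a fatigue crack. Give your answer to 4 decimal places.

Posterior probability ≈ 0.3189

Prior odds = 0.065/(1−0.065) = 0.069519.
Likelihood ratio for E1 = 0.72/0.2 = 3.6000.
Likelihood ratio for E2 = 0.58/0.31 = 1.8710.
Posterior odds = prior odds × LR₁ × LR₂ = 0.46824.
Posterior probability = odds/(1+odds) = 0.46824/1.4682 = 0.3189.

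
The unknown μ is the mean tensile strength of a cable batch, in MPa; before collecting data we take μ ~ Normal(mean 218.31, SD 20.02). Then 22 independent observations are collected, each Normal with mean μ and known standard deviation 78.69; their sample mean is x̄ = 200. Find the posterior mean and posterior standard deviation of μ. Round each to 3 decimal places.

Posterior mean ≈ 207.554; posterior SD ≈ 12.859

Prior precision 1/τ₀² = 1/20.02² = 0.00249501; data precision n/σ² = 22/78.69² = 0.00355290.
Posterior precision = 0.00249501 + 0.00355290 = 0.00604791, giving posterior SD = 1/√0.00604791 = 12.859.
Posterior mean = (0.00249501·218.31 + 0.00355290·200) / 0.00604791 = 207.554.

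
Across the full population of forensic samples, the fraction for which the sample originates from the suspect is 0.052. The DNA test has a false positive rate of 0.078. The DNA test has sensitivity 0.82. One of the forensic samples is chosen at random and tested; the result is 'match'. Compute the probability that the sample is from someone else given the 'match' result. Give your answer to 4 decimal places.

P(¬H | E) ≈ 0.6343

Let H be the event that the sample originates from the suspect. P(H) = 0.052, so P(¬H) = 0.948. With E the 'match' result, P(E|H) = 0.82 and P(E|¬H) = 0.078.
P(E) = 0.82·0.052 + 0.078·0.948 = 0.042640 + 0.073944 = 0.11658.
By Bayes' theorem, P(H|E) = 0.042640 / 0.11658 = 0.3657. Hence P(¬H|E) = 1 − 0.3657 = 0.6343.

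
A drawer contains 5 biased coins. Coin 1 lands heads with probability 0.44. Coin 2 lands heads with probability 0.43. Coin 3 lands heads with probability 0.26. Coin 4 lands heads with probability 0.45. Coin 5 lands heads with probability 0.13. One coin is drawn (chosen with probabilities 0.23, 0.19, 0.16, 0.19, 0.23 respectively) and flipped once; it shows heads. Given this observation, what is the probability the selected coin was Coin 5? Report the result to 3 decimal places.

Tabulate prior·likelihood by source: [1] prior 0.23, lik 0.44, product 0.1012; [2] prior 0.19, lik 0.43, product 0.08170; [3] prior 0.16, lik 0.26, product 0.04160; [4] prior 0.19, lik 0.45, product 0.08550; [5] prior 0.23, lik 0.13, product 0.02990.
Normalizing constant = 0.33990; the posterior for Coin 5 is its product over the sum, 0.02990/0.33990 = 0.088.

Posterior probability ≈ 0.088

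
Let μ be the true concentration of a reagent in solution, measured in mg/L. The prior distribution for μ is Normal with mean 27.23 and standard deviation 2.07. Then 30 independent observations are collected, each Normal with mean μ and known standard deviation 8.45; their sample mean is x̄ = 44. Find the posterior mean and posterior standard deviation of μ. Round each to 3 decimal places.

Posterior mean ≈ 38.011; posterior SD ≈ 1.237

Prior precision 1/τ₀² = 1/2.07² = 0.233378; data precision n/σ² = 30/8.45² = 0.420153.
Posterior precision = 0.233378 + 0.420153 = 0.653531, giving posterior SD = 1/√0.653531 = 1.237.
Posterior mean = (0.233378·27.23 + 0.420153·44) / 0.653531 = 38.011.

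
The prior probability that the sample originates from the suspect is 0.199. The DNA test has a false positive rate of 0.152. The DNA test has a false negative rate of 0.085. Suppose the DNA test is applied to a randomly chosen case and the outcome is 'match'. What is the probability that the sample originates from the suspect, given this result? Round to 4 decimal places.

Let H be the event that the sample originates from the suspect. P(H) = 0.199, so P(¬H) = 0.801. With E the 'match' result, P(E|H) = 0.915 and P(E|¬H) = 0.152.
P(E) = 0.915·0.199 + 0.152·0.801 = 0.18209 + 0.12175 = 0.30384.
By Bayes' theorem, P(H|E) = 0.18209 / 0.30384 = 0.5993.

P(H | E) ≈ 0.5993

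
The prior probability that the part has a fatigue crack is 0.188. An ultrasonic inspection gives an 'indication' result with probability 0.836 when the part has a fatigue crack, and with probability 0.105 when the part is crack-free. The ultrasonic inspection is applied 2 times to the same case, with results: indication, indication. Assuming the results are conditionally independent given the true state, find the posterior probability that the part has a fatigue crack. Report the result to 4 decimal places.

With H the event that the part has a fatigue crack, the joint likelihood of the observed sequence is P(data|H) = 0.836·0.836 = 0.69890 and P(data|¬H) = 0.105·0.105 = 0.011025.
Bayes: P(H|data) = 0.188·0.69890 / (0.188·0.69890 + 0.812·0.011025) = 0.13139/0.14034 = 0.9362.

Posterior P(H) ≈ 0.9362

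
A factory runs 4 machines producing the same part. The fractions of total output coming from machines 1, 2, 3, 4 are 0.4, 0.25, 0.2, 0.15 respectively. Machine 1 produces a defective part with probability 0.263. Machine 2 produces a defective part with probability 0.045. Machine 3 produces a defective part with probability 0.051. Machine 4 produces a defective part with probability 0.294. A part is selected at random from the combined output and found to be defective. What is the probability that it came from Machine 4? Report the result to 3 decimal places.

P(defective|M1) = 0.263; P(defective|M2) = 0.045; P(defective|M3) = 0.051; P(defective|M4) = 0.294.
Prior × likelihood for each source: 0.4·0.263=0.1052, 0.25·0.045=0.01125, 0.2·0.051=0.01020, 0.15·0.294=0.04410. Summing gives P(defective) = 0.17075.
P(Machine 4 | defective) = 0.04410 / 0.17075 = 0.258.

Posterior probability ≈ 0.258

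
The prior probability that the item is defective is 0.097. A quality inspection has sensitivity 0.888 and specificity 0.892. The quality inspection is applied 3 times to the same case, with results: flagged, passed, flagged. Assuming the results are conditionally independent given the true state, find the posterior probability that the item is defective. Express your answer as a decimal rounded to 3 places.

Let H be the event that the item is defective; start with P(H) = 0.097. P('flagged'|H) = 0.888, P('flagged'|¬H) = 0.108.
Update on result 1 ('flagged'): P(H) ← 0.888·0.0970 / (0.888·0.0970 + 0.108·0.9030) = 0.086136/0.18366 = 0.4690.
Update on result 2 ('passed'): P(H) ← 0.112·0.4690 / (0.112·0.4690 + 0.892·0.5310) = 0.052528/0.52618 = 0.0998.
Update on result 3 ('flagged'): P(H) ← 0.888·0.0998 / (0.888·0.0998 + 0.108·0.9002) = 0.088647/0.18587 = 0.4769.

Posterior P(H) ≈ 0.477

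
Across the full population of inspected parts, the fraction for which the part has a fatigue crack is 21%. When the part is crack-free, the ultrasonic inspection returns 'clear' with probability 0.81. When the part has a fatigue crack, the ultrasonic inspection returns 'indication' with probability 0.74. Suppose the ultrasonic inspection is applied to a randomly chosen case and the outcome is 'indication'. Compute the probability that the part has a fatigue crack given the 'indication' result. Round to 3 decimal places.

Let H be the event that the part has a fatigue crack. P(H) = 0.21, so P(¬H) = 0.79. With E the 'indication' result, P(E|H) = 0.74 and P(E|¬H) = 0.19.
P(E) = 0.74·0.21 + 0.19·0.79 = 0.15540 + 0.15010 = 0.30550.
By Bayes' theorem, P(H|E) = 0.15540 / 0.30550 = 0.509.

P(H | E) ≈ 0.509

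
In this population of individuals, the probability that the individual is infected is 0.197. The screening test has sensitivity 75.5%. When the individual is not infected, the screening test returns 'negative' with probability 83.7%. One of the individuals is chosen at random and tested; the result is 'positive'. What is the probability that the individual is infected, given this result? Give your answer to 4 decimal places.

Let H be the event that the individual is infected. P(H) = 0.197, so P(¬H) = 0.803. With E the 'positive' result, P(E|H) = 0.755 and P(E|¬H) = 0.163.
P(E) = 0.755·0.197 + 0.163·0.803 = 0.14874 + 0.13089 = 0.27962.
By Bayes' theorem, P(H|E) = 0.14874 / 0.27962 = 0.5319.

P(H | E) ≈ 0.5319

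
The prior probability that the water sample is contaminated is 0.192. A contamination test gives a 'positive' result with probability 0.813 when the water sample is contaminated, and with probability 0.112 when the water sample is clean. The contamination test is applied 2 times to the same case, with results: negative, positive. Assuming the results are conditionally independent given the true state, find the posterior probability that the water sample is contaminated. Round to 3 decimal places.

Posterior P(H) ≈ 0.266

With H the event that the water sample is contaminated, the joint likelihood of the observed sequence is P(data|H) = 0.187·0.813 = 0.15203 and P(data|¬H) = 0.888·0.112 = 0.099456.
Bayes: P(H|data) = 0.192·0.15203 / (0.192·0.15203 + 0.808·0.099456) = 0.029190/0.10955 = 0.2665.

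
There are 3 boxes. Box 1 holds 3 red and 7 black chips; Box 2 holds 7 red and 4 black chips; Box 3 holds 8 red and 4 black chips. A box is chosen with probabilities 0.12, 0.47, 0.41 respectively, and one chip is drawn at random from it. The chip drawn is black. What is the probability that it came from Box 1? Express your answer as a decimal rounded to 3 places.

Tabulate prior·likelihood by source: [1] prior 0.12, lik 0.7, product 0.08400; [2] prior 0.47, lik 0.3636, product 0.1709; [3] prior 0.41, lik 0.3333, product 0.1367.
Normalizing constant = 0.39158; the posterior for Box 1 is its product over the sum, 0.08400/0.39158 = 0.215.

Posterior probability ≈ 0.215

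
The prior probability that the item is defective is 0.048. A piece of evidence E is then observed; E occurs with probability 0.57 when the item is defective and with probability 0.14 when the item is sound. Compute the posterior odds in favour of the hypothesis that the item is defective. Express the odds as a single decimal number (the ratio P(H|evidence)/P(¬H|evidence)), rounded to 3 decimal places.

Posterior odds ≈ 0.205

Prior odds = 0.048/(1−0.048) = 0.050420.
Likelihood ratio for E = 0.57/0.14 = 4.0714.
Posterior odds = prior odds × LR = 0.20528.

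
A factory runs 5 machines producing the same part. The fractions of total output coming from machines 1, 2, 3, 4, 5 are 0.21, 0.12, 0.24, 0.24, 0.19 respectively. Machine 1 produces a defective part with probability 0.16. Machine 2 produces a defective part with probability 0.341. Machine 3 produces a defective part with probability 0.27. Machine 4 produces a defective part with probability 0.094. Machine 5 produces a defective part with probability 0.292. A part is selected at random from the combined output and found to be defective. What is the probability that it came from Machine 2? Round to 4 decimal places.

Posterior probability ≈ 0.1883

P(defective|M1) = 0.16; P(defective|M2) = 0.341; P(defective|M3) = 0.27; P(defective|M4) = 0.094; P(defective|M5) = 0.292.
Prior × likelihood for each source: 0.21·0.16=0.03360, 0.12·0.341=0.04092, 0.24·0.27=0.06480, 0.24·0.094=0.02256, 0.19·0.292=0.05548. Summing gives P(defective) = 0.21736.
P(Machine 2 | defective) = 0.04092 / 0.21736 = 0.1883.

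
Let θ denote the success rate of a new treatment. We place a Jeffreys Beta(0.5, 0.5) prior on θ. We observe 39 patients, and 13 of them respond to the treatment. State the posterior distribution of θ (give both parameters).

Observing 13 successes and 26 failures updates Beta(0.5, 0.5) by adding the success and failure counts to the two shape parameters: α = 0.5+13 = 13.5, β = 0.5+26 = 26.5.

Posterior: Beta(13.5, 26.5)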